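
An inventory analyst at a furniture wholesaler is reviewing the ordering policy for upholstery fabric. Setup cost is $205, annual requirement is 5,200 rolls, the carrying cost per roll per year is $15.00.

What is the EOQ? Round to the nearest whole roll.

EOQ = √(2DS/H) = √(2 × 5,200 × 205 / 15)
    = √(142,133.33) ≈ 377.01

377 rolls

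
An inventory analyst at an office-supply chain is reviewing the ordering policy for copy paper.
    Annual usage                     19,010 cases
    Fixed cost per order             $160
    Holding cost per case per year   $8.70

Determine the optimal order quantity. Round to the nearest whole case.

836 cases

Optimal lot size Q* = (2 × 19,010 × $160 / $8.7)^½ ≈ 836.19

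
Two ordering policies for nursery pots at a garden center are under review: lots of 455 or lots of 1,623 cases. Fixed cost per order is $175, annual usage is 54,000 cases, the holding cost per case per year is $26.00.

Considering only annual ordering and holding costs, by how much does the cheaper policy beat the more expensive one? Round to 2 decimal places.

$237.32

For each Q, cost = (D/Q)·S + (Q/2)·H.
TC(455) = (54,000/455)×175 + (455/2)×26 = $26,684.23
TC(1,623) = (54,000/1,623)×175 + (1,623/2)×26 = $26,921.55
|ΔTC| = |$26,684.23 − $26,921.55| = $237.32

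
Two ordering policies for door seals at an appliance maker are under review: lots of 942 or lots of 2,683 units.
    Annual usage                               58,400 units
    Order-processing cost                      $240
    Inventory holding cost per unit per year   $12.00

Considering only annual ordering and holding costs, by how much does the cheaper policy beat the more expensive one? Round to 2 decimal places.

TC(Q) = (D/Q)S + (Q/2)H
TC(942) = (58,400/942)×240 + (942/2)×12 = $20,530.98
TC(2,683) = (58,400/2,683)×240 + (2,683/2)×12 = $21,322.00
|ΔTC| = |$20,530.98 − $21,322.00| = $791.02

$791.02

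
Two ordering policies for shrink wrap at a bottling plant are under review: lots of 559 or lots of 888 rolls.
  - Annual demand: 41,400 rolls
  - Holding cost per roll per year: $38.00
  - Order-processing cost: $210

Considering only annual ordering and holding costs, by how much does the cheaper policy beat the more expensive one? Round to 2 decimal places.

$488.77

Annual cost at Q: ordering D·S/Q plus holding Q·H/2.
TC(559) = (41,400/559)×210 + (559/2)×38 = $26,173.77
TC(888) = (41,400/888)×210 + (888/2)×38 = $26,662.54
|ΔTC| = |$26,173.77 − $26,662.54| = $488.77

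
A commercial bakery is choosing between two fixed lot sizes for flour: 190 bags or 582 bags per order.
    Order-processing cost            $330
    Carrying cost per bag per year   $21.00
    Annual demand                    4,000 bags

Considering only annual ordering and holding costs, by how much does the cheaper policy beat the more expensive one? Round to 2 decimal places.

TC(Q) = (D/Q)S + (Q/2)H
TC(190) = (4,000/190)×330 + (190/2)×21 = $8,942.37
TC(582) = (4,000/582)×330 + (582/2)×21 = $8,379.04
|ΔTC| = |$8,942.37 − $8,379.04| = $563.33

$563.33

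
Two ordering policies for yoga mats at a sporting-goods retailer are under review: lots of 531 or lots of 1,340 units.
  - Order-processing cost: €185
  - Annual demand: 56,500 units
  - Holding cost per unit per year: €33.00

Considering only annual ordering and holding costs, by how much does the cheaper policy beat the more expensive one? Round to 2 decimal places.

€1,464.32

Annual cost at Q: ordering D·S/Q plus holding Q·H/2.
TC(531) = (56,500/531)×185 + (531/2)×33 = €28,446.06
TC(1,340) = (56,500/1,340)×185 + (1,340/2)×33 = €29,910.37
|ΔTC| = |€28,446.06 − €29,910.37| = €1,464.32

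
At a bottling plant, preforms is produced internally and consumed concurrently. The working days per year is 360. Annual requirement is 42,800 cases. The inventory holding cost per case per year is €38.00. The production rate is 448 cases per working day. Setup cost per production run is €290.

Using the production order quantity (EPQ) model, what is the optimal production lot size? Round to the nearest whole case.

Daily demand d = 42,800/360 = 118.889; p = 448; 1 − d/p = 0.73462
EPQ = √(2DS / (H(1 − d/p)))
    = √(2 × 42,800 × 290 / (38 × 0.73462)) ≈ 943.00

943 cases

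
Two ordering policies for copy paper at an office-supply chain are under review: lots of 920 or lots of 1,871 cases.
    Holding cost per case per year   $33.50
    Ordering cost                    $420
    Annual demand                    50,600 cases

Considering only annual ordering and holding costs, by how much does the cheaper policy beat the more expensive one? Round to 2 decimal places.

$4,187.88

For each Q, cost = (D/Q)·S + (Q/2)·H.
TC(920) = (50,600/920)×420 + (920/2)×33.5 = $38,510.00
TC(1,871) = (50,600/1,871)×420 + (1,871/2)×33.5 = $42,697.88
|ΔTC| = |$38,510.00 − $42,697.88| = $4,187.88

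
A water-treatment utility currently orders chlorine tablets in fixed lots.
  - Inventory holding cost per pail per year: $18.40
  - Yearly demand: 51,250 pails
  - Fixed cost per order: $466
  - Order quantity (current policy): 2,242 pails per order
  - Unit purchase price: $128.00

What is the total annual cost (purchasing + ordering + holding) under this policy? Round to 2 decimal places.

$6,591,278.72

Annual ordering cost = (D/Q)·S = (51,250/2,242) × 466 = $10,652.32
Annual holding cost  = (Q/2)·H = (2,242/2) × 18.4 = $20,626.40
Purchase cost = D·C = 51,250 × 128 = $6,560,000.00
Total = $10,652.32 + $20,626.40 + $6,560,000.00 = $6,591,278.72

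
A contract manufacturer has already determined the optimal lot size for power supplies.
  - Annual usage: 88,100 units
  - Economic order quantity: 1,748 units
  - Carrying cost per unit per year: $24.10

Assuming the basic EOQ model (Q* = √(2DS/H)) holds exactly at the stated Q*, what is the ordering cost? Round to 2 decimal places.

$417.92

EOQ relation: Q² = 2DS/H, so rearrange for the unknown.
S = Q²H / (2D) = 1,748² × 24.1 / (2 × 88,100) = 417.9208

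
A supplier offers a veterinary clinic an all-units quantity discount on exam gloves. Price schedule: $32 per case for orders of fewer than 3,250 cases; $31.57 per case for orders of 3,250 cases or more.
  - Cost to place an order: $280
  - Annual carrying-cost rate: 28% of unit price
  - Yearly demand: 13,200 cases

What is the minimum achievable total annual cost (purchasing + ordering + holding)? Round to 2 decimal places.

H₁ = 28%×$32 = $8.9600;  H₂ = 28%×$31.57 = $8.8396
EOQ₁ = √(2×13,200×280/8.9600) = 908.30  (< 3,250, feasible at tier 1)
EOQ₂ = √(2×13,200×280/8.8396) = 914.46  (< 3,250 → use Q = 3,250 at tier-2 price)
TC(tier 1 (EOQ₁), Q≈908.3) = $430,538.32
TC(tier 2, Q≈3,250.0) = $432,225.58
Minimum at tier 1 (EOQ₁): $430,538.32

$430,538.32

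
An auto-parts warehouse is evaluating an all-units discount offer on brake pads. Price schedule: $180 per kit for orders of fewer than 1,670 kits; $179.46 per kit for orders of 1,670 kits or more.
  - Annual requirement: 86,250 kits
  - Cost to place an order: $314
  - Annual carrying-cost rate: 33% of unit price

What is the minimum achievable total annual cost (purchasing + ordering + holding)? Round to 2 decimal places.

H₁ = 33%×$180 = $59.4000;  H₂ = 33%×$179.46 = $59.2218
EOQ₁ = √(2×86,250×314/59.4000) = 954.92  (< 1,670, feasible at tier 1)
EOQ₂ = √(2×86,250×314/59.2218) = 956.35  (< 1,670 → use Q = 1,670 at tier-2 price)
TC(tier 1 (EOQ₁), Q≈954.9) = $15,581,722.14
TC(tier 2, Q≈1,670.0) = $15,544,092.27
Minimum at tier 2: $15,544,092.27

$15,544,092.27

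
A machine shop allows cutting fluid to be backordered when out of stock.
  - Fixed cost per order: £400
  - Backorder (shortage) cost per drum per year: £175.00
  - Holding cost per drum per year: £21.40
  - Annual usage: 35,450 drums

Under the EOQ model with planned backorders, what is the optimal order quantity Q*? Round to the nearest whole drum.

Q* = √(2DS/H) · √((H + b)/b)
   = √(2 × 35,450 × 400 / 21.4) · √((21.4 + 175) / 175)
   = 1,151.188 × 1.0594 ≈ 1,219.55

1,220 drums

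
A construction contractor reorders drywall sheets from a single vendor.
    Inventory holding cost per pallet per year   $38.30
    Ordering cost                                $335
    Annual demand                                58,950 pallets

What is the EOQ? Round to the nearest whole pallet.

2DS/H = 2·58,950·335/38.3 = 1,031,240.21
EOQ = √1,031,240.21 ≈ 1,015.50

1,015 pallets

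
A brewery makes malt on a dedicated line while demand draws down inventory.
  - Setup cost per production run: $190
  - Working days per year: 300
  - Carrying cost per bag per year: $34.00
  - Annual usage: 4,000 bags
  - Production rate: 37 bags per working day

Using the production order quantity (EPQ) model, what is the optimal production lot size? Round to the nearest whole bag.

Daily demand d = 4,000/300 = 13.333; p = 37; 1 − d/p = 0.63964
EPQ = √(2DS / (H(1 − d/p)))
    = √(2 × 4,000 × 190 / (34 × 0.63964)) ≈ 264.37

264 bags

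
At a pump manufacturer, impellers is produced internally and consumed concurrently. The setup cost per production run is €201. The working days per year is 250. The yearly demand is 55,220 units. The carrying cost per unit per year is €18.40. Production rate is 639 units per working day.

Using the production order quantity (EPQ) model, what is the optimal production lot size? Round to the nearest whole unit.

Daily demand d = 55,220/250 = 220.880; p = 639; 1 − d/p = 0.65433
EPQ = √(2DS / (H(1 − d/p)))
    = √(2 × 55,220 × 201 / (18.4 × 0.65433)) ≈ 1,357.85

1,358 units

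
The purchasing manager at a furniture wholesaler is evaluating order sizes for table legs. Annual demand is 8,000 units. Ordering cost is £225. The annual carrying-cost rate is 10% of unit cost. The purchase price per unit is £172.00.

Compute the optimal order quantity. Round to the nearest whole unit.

457 units

H = i·C = 0.1 × £172 = £17.2000 per unit-year
EOQ = √(2DS/H) = √(2 × 8,000 × 225 / 17.2)
    = √(209,302.33) ≈ 457.50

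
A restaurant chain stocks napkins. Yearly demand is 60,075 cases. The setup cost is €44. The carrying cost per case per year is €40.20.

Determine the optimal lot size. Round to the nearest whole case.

363 cases

Q* = √(2·D·S / H) = √(2·60,075·44 / 40.2) = √131,507.5 ≈ 362.64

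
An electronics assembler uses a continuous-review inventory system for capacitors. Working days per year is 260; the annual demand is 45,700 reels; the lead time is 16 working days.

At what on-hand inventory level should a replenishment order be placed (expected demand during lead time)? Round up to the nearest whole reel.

Daily demand d = 45,700 / 260 = 175.769 reels/day
Demand during lead time = 175.769 × 16 = 2,812.31
Reorder point = 2,812.31 → round up

2,813 reels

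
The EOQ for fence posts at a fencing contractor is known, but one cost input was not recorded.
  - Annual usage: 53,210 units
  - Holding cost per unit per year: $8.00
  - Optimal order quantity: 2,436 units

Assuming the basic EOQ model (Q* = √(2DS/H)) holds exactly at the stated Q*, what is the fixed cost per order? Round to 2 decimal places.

Since Q* = (2DS/H)^½, squaring gives Q*²·H = 2DS.
S = Q²H / (2D) = 2,436² × 8 / (2 × 53,210) = 446.0888

$446.09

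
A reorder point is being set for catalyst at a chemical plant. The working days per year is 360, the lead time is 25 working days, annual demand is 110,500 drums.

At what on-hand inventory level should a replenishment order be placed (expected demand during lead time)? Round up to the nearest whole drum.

Daily demand d = 110,500 / 360 = 306.944 drums/day
Demand during lead time = 306.944 × 25 = 7,673.61
Reorder point = 7,673.61 → round up

7,674 drums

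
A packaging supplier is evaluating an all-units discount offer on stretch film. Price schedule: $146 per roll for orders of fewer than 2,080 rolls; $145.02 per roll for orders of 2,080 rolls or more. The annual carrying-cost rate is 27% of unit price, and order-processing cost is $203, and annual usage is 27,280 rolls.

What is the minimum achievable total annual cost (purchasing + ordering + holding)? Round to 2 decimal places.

$3,999,529.64

H₁ = 27%×$146 = $39.4200;  H₂ = 27%×$145.02 = $39.1554
EOQ₁ = √(2×27,280×203/39.4200) = 530.06  (< 2,080, feasible at tier 1)
EOQ₂ = √(2×27,280×203/39.1554) = 531.85  (< 2,080 → use Q = 2,080 at tier-2 price)
TC(tier 1 (EOQ₁), Q≈530.1) = $4,003,775.05
TC(tier 2, Q≈2,080.0) = $3,999,529.64
Minimum at tier 2: $3,999,529.64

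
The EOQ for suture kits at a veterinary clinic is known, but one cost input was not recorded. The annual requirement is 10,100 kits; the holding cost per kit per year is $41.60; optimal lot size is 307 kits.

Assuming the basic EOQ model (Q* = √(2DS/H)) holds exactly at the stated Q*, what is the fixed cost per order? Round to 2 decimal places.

EOQ relation: Q² = 2DS/H, so rearrange for the unknown.
S = Q²H / (2D) = 307² × 41.6 / (2 × 10,100) = 194.0970

$194.10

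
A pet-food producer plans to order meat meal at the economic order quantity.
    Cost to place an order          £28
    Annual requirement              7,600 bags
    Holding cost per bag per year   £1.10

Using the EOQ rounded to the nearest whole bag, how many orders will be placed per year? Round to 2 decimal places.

EOQ = √(2DS/H) = √(2 × 7,600 × 28 / 1.1)
    = √(386,909.09) ≈ 622.02 → Q = 622
Orders per year = D/Q = 7,600 / 622 = 12.219

12.22 orders per year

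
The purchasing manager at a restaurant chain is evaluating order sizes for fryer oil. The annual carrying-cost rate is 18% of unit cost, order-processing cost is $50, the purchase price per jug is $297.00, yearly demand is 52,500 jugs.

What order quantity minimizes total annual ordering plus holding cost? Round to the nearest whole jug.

313 jugs

Holding cost per jug per year: H = 18% × $297 = $53.4600
Optimal lot size Q* = (2 × 52,500 × $50 / $53.46)^½ ≈ 313.38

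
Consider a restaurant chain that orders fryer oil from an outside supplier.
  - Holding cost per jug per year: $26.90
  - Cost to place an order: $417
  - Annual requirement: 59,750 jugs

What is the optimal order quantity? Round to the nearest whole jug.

1,361 jugs

Q* = √(2·D·S / H) = √(2·59,750·417 / 26.9) = √1,852,472.1 ≈ 1,361.06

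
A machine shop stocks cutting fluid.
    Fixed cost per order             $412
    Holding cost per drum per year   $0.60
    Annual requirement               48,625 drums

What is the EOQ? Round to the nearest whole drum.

Optimal lot size Q* = (2 × 48,625 × $412 / $0.6)^½ ≈ 8,171.80

8,172 drums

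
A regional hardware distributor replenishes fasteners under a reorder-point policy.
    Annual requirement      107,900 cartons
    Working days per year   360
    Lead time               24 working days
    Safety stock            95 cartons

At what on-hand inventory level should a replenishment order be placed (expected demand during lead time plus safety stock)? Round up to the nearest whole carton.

7,289 cartons

Daily demand d = 107,900 / 360 = 299.722 cartons/day
Demand during lead time = 299.722 × 24 = 7,193.33
Reorder point = 7,193.33 + 95 = 7,288.33 → round up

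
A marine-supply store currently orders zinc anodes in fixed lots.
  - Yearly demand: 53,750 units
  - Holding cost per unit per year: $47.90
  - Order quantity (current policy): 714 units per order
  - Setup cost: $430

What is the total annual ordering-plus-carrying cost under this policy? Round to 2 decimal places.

Orders/yr = 53,750/714 = 75.280; ordering cost = 75.280 × $430 = $32,370.45
Average inventory = 714/2 = 357; holding cost = 357 × $47.9 = $17,100.30
Total = $32,370.45 + $17,100.30 = $49,470.75

$49,470.75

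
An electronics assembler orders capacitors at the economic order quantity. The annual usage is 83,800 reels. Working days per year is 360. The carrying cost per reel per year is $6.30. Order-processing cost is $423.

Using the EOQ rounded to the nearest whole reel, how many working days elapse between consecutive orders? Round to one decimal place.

14.4 days

Q* = √(2·D·S / H) = √(2·83,800·423 / 6.3) = √11,253,142.9 ≈ 3,354.57 → Q = 3,355 reels
Days between orders = 360 / (D/Q) = 360 / 24.978 ≈ 14.413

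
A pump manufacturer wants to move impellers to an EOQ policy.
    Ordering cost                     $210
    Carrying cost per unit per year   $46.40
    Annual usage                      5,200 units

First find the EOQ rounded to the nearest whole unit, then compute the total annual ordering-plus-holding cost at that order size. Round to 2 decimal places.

$10,066.66

Q* = √(2·D·S / H) = √(2·5,200·210 / 46.4) = √47,069.0 ≈ 216.95 → Q = 217 units
Orders/yr = 5,200/217 = 23.963; ordering cost = 23.963 × $210 = $5,032.26
Average inventory = 217/2 = 108.5; holding cost = 108.5 × $46.4 = $5,034.40
Total = $5,032.26 + $5,034.40 = $10,066.66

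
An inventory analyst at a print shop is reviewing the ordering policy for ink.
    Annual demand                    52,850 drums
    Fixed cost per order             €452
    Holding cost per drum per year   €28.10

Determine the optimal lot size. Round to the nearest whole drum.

1,304 drums

Optimal lot size Q* = (2 × 52,850 × €452 / €28.1)^½ ≈ 1,303.93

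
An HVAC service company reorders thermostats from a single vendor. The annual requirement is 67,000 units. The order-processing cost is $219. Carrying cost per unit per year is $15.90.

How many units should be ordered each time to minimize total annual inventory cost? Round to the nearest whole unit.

Q* = √(2·D·S / H) = √(2·67,000·219 / 15.9) = √1,845,660.4 ≈ 1,358.55

1,359 units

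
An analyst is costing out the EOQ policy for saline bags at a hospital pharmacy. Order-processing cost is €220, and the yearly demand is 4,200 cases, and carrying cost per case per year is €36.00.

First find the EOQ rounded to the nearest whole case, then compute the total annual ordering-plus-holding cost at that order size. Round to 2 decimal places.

Optimal lot size Q* = (2 × 4,200 × €220 / €36)^½ ≈ 226.57 → Q = 227 cases
Orders/yr = 4,200/227 = 18.502; ordering cost = 18.502 × €220 = €4,070.48
Average inventory = 227/2 = 113.5; holding cost = 113.5 × €36 = €4,086.00
Total = €4,070.48 + €4,086.00 = €8,156.48

€8,156.48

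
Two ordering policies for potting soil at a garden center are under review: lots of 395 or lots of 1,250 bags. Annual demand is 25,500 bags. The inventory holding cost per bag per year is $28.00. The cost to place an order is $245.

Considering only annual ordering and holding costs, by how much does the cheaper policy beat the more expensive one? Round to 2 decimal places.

Annual cost at Q: ordering D·S/Q plus holding Q·H/2.
TC(395) = (25,500/395)×245 + (395/2)×28 = $21,346.46
TC(1,250) = (25,500/1,250)×245 + (1,250/2)×28 = $22,498.00
Cheaper: Q = 395.  Difference = $1,151.54

$1,151.54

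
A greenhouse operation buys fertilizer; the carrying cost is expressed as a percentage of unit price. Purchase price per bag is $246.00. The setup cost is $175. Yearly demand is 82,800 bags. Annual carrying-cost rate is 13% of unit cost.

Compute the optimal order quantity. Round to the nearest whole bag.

H = i·C = 0.13 × $246 = $31.9800 per bag-year
2DS/H = 2·82,800·175/31.98 = 906,191.37
EOQ = √906,191.37 ≈ 951.94

952 bags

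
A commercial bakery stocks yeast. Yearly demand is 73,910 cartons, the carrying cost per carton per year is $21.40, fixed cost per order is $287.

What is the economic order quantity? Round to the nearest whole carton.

1,408 cartons

Q* = √(2·D·S / H) = √(2·73,910·287 / 21.4) = √1,982,445.8 ≈ 1,407.99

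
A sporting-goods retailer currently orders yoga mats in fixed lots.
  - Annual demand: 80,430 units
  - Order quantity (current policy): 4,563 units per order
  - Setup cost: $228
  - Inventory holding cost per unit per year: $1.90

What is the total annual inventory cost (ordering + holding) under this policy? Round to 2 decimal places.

Annual ordering cost = (D/Q)·S = (80,430/4,563) × 228 = $4,018.86
Annual holding cost  = (Q/2)·H = (4,563/2) × 1.9 = $4,334.85
Total = $4,018.86 + $4,334.85 = $8,353.71

$8,353.71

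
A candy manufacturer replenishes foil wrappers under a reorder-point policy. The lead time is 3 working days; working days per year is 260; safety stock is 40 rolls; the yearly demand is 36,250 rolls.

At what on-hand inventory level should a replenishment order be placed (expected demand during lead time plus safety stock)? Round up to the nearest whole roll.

459 rolls

Daily demand d = 36,250 / 260 = 139.423 rolls/day
Demand during lead time = 139.423 × 3 = 418.27
Reorder point = 418.27 + 40 = 458.27 → round up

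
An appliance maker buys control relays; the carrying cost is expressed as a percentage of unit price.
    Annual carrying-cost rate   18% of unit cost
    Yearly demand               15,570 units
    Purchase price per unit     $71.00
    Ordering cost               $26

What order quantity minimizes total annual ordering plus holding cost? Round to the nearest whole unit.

H = i·C = 0.18 × $71 = $12.7800 per unit-year
EOQ = √(2DS/H) = √(2 × 15,570 × 26 / 12.78)
    = √(63,352.11) ≈ 251.70

252 units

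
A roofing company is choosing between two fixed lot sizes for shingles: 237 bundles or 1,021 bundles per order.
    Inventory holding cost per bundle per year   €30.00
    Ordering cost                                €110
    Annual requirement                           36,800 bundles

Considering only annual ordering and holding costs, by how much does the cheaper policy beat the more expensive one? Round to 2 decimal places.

€1,355.43

TC(Q) = (D/Q)S + (Q/2)H
TC(237) = (36,800/237)×110 + (237/2)×30 = €20,635.17
TC(1,021) = (36,800/1,021)×110 + (1,021/2)×30 = €19,279.74
|ΔTC| = |€20,635.17 − €19,279.74| = €1,355.43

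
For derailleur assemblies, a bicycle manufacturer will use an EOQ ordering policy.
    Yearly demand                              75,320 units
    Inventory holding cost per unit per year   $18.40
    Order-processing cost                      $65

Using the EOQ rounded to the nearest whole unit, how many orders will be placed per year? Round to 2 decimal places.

103.32 orders per year

Optimal lot size Q* = (2 × 75,320 × $65 / $18.4)^½ ≈ 729.49 → Q = 729
N = D/Q = 75,320/729 ≈ 103.320 orders/yr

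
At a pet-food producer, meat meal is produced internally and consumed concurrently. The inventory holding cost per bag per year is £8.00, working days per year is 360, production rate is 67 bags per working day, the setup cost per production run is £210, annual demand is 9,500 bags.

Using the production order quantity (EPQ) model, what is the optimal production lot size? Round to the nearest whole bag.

907 bags

d = 9,500/360 = 26.3889 bags/day;  effective holding cost H(1 − d/p) = 8·(1 − 26.3889/67) = 4.84909
Q* = √(2DS / H_eff) = √(2·9,500·210 / 4.84909) ≈ 907.10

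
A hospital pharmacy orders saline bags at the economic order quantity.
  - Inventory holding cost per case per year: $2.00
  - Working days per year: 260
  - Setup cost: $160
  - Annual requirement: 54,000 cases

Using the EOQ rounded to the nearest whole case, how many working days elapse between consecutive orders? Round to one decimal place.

14.2 days

Q* = √(2·D·S / H) = √(2·54,000·160 / 2) = √8,640,000.0 ≈ 2,939.39 → Q = 2,939 cases
T = Q/D × 260 days = 2,939/54,000 × 260 = 14.151 days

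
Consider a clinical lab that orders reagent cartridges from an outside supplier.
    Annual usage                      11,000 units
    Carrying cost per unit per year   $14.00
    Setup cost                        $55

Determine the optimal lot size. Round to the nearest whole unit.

294 units

2DS/H = 2·11,000·55/14 = 86,428.57
EOQ = √86,428.57 ≈ 293.99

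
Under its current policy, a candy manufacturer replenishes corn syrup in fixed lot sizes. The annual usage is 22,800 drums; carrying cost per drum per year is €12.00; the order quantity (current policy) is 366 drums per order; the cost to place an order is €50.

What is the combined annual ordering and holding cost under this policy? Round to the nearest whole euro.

Annual ordering cost = (D/Q)·S = (22,800/366) × 50 = €3,114.75
Annual holding cost  = (Q/2)·H = (366/2) × 12 = €2,196.00
Total = €3,114.75 + €2,196.00 = €5,310.75

€5,311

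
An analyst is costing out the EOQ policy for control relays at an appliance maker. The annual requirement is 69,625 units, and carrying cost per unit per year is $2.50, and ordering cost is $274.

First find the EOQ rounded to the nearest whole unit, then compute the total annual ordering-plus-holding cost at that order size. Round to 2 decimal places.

$9,766.59

Q* = √(2·D·S / H) = √(2·69,625·274 / 2.5) = √15,261,800.0 ≈ 3,906.64 → Q = 3,907 units
Ordering: D/Q × S = 69,625/3,907 × $274 = $4,882.84
Holding:  Q/2 × H = 3,907/2 × $2.5 = $4,883.75
Total = $4,882.84 + $4,883.75 = $9,766.59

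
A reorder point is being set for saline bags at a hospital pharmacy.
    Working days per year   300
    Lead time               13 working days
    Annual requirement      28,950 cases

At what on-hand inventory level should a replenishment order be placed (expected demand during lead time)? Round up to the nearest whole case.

Daily demand d = 28,950 / 300 = 96.500 cases/day
Demand during lead time = 96.500 × 13 = 1,254.50
Reorder point = 1,254.50 → round up

1,255 cases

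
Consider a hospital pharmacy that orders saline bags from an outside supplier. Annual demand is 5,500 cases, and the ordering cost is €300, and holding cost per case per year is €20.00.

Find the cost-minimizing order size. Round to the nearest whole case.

406 cases

Q* = √(2·D·S / H) = √(2·5,500·300 / 20) = √165,000.0 ≈ 406.20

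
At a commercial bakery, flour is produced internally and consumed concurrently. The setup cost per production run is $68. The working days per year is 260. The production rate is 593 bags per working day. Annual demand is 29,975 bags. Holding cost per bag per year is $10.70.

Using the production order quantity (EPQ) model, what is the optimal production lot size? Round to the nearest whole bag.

Daily demand d = 29,975/260 = 115.288; p = 593; 1 − d/p = 0.80558
EPQ = √(2DS / (H(1 − d/p)))
    = √(2 × 29,975 × 68 / (10.7 × 0.80558)) ≈ 687.70

688 bags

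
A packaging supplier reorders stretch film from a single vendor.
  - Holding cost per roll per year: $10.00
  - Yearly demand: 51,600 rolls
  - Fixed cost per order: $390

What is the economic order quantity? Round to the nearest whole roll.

Q* = √(2·D·S / H) = √(2·51,600·390 / 10) = √4,024,800.0 ≈ 2,006.19

2,006 rolls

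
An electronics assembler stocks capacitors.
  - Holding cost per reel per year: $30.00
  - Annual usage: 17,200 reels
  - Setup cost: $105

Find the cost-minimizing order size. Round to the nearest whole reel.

EOQ = √(2DS/H) = √(2 × 17,200 × 105 / 30)
    = √(120,400.00) ≈ 346.99

347 reels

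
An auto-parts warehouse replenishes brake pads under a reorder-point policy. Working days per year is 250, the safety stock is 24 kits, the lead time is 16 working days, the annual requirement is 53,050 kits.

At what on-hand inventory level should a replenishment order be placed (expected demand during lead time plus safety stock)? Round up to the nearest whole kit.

Daily demand d = 53,050 / 250 = 212.200 kits/day
Demand during lead time = 212.200 × 16 = 3,395.20
Reorder point = 3,395.20 + 24 = 3,419.20 → round up

3,420 kits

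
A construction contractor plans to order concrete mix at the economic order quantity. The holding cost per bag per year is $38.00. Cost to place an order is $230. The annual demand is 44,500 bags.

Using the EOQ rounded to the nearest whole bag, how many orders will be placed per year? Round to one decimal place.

Q* = √(2·D·S / H) = √(2·44,500·230 / 38) = √538,684.2 ≈ 733.95 → Q = 734
Orders per year = D/Q = 44,500 / 734 = 60.627

60.6 orders per year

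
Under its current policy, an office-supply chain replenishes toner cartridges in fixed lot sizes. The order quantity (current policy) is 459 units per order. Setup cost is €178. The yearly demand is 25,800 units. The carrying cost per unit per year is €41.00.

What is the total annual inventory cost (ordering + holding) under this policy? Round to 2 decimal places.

€19,414.73

Orders/yr = 25,800/459 = 56.209; ordering cost = 56.209 × €178 = €10,005.23
Average inventory = 459/2 = 229.5; holding cost = 229.5 × €41 = €9,409.50
Total = €10,005.23 + €9,409.50 = €19,414.73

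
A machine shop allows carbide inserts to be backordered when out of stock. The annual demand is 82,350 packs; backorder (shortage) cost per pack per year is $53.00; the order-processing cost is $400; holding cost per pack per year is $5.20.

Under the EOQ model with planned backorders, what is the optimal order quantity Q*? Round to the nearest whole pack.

3,730 packs

Basic EOQ = √(2·82,350·400/5.2) = 3,559.386
Backorder adjustment √((H+b)/b) = √((5.2+53)/53) = 1.0479
Q* = 3,559.386 × 1.0479 ≈ 3,729.91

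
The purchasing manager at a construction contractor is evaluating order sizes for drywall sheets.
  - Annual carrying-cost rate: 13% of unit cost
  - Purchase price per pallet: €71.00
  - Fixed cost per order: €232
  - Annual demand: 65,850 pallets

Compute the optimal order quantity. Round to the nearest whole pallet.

1,819 pallets

Carrying cost H = €71 × 13% = €9.2300/pallet/yr
2DS/H = 2·65,850·232/9.23 = 3,310,335.86
EOQ = √3,310,335.86 ≈ 1,819.43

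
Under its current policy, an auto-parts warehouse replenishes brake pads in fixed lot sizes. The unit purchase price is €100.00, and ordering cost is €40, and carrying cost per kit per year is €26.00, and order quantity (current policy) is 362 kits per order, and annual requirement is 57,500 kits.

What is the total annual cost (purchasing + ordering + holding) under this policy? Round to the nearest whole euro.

Ordering: D/Q × S = 57,500/362 × €40 = €6,353.59
Holding:  Q/2 × H = 362/2 × €26 = €4,706.00
Purchase cost = D·C = 57,500 × 100 = €5,750,000.00
Total = €6,353.59 + €4,706.00 + €5,750,000.00 = €5,761,059.59

€5,761,060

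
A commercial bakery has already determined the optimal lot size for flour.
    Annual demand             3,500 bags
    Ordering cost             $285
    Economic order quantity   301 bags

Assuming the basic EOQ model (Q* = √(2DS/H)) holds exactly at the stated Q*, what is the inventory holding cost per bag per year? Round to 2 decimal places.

$22.02

Since Q* = (2DS/H)^½, squaring gives Q*²·H = 2DS.
H = 2DS / Q² = 2 × 3,500 × 285 / 301² = 22.0196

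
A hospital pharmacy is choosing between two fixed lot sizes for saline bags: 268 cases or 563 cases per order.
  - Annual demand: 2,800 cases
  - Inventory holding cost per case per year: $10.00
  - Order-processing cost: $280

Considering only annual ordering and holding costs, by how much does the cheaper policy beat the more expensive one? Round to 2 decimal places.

$57.83

TC(Q) = (D/Q)S + (Q/2)H
TC(268) = (2,800/268)×280 + (268/2)×10 = $4,265.37
TC(563) = (2,800/563)×280 + (563/2)×10 = $4,207.54
|ΔTC| = |$4,265.37 − $4,207.54| = $57.83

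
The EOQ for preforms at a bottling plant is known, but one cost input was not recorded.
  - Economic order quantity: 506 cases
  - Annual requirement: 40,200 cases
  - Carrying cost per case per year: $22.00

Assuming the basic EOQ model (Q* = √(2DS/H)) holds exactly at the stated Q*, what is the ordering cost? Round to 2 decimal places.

$70.06

EOQ relation: Q² = 2DS/H, so rearrange for the unknown.
S = Q²H / (2D) = 506² × 22 / (2 × 40,200) = 70.0596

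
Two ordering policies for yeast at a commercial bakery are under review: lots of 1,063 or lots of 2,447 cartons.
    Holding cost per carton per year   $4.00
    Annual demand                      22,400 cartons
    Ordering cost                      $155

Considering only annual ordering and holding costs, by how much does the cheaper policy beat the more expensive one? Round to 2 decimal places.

For each Q, cost = (D/Q)·S + (Q/2)·H.
TC(1,063) = (22,400/1,063)×155 + (1,063/2)×4 = $5,392.23
TC(2,447) = (22,400/2,447)×155 + (2,447/2)×4 = $6,312.88
|ΔTC| = |$5,392.23 − $6,312.88| = $920.65

$920.65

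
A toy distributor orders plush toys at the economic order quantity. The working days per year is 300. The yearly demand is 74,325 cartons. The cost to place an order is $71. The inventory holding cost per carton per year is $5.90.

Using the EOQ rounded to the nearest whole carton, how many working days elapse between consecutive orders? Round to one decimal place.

Q* = √(2·D·S / H) = √(2·74,325·71 / 5.9) = √1,788,839.0 ≈ 1,337.47 → Q = 1,337 cartons
T = Q/D × 300 days = 1,337/74,325 × 300 = 5.397 days

5.4 days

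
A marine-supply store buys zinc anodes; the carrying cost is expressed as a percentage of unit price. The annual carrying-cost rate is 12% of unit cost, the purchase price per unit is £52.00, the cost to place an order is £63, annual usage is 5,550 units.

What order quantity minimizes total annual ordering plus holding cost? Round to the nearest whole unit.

Carrying cost H = £52 × 12% = £6.2400/unit/yr
2DS/H = 2·5,550·63/6.24 = 112,067.31
EOQ = √112,067.31 ≈ 334.76

335 units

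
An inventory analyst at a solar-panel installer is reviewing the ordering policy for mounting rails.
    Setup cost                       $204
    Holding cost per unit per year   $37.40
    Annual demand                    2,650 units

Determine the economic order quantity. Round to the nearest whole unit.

170 units

2DS/H = 2·2,650·204/37.4 = 28,909.09
EOQ = √28,909.09 ≈ 170.03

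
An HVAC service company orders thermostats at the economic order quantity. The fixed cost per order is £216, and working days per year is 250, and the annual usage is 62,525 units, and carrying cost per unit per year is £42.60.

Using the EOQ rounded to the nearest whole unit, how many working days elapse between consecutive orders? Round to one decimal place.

3.2 days

2DS/H = 2·62,525·216/42.6 = 634,056.34
EOQ = √634,056.34 ≈ 796.28 → Q = 796 units
T = Q/D × 250 days = 796/62,525 × 250 = 3.183 days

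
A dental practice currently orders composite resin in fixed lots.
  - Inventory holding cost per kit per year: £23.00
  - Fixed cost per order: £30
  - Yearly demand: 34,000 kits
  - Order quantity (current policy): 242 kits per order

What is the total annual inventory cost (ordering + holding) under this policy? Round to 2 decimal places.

£6,997.88

Annual ordering cost = (D/Q)·S = (34,000/242) × 30 = £4,214.88
Annual holding cost  = (Q/2)·H = (242/2) × 23 = £2,783.00
Total = £4,214.88 + £2,783.00 = £6,997.88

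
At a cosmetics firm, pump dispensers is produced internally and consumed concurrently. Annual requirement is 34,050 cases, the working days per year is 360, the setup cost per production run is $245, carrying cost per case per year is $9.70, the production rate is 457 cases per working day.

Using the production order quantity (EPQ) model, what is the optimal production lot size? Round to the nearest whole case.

1,473 cases

d = 34,050/360 = 94.5833 cases/day;  effective holding cost H(1 − d/p) = 9.7·(1 − 94.5833/457) = 7.69243
Q* = √(2DS / H_eff) = √(2·34,050·245 / 7.69243) ≈ 1,472.74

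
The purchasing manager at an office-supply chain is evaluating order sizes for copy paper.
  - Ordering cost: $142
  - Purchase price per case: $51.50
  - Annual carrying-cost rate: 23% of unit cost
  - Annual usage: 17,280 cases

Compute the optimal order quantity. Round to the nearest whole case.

Carrying cost H = $51.5 × 23% = $11.8450/case/yr
EOQ = √(2DS/H) = √(2 × 17,280 × 142 / 11.845)
    = √(414,311.52) ≈ 643.67

644 cases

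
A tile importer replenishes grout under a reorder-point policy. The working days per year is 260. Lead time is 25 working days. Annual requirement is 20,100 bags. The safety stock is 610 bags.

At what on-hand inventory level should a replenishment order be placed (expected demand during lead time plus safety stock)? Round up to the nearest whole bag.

2,543 bags

Daily demand d = 20,100 / 260 = 77.308 bags/day
Demand during lead time = 77.308 × 25 = 1,932.69
Reorder point = 1,932.69 + 610 = 2,542.69 → round up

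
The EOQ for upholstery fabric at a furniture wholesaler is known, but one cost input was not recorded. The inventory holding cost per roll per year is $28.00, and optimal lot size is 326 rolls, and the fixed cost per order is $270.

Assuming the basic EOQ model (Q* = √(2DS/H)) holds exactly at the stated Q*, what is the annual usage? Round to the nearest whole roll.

EOQ relation: Q² = 2DS/H, so rearrange for the unknown.
D = Q²H / (2S) = 326² × 28 / (2 × 270) = 5,510.61

5,511 rolls per year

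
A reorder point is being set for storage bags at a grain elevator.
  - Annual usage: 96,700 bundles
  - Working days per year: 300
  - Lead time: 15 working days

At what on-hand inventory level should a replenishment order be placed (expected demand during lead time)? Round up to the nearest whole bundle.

Daily demand d = 96,700 / 300 = 322.333 bundles/day
Demand during lead time = 322.333 × 15 = 4,835.00
Reorder point = 4,835.00 → round up

4,835 bundles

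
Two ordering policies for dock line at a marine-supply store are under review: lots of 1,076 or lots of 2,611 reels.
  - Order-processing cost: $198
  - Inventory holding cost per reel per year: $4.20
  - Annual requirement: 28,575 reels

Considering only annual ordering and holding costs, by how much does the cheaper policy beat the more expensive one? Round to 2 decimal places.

For each Q, cost = (D/Q)·S + (Q/2)·H.
TC(1,076) = (28,575/1,076)×198 + (1,076/2)×4.2 = $7,517.82
TC(2,611) = (28,575/2,611)×198 + (2,611/2)×4.2 = $7,650.03
Cheaper: Q = 1,076.  Difference = $132.20

$132.20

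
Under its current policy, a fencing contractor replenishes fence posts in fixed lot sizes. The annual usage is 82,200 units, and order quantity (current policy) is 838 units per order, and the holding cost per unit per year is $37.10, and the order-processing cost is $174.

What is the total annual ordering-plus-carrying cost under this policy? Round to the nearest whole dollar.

$32,613

Orders/yr = 82,200/838 = 98.091; ordering cost = 98.091 × $174 = $17,067.78
Average inventory = 838/2 = 419; holding cost = 419 × $37.1 = $15,544.90
Total = $17,067.78 + $15,544.90 = $32,612.68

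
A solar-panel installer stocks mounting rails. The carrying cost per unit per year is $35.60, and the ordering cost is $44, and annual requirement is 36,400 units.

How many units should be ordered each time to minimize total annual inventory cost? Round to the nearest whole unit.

Optimal lot size Q* = (2 × 36,400 × $44 / $35.6)^½ ≈ 299.96

300 units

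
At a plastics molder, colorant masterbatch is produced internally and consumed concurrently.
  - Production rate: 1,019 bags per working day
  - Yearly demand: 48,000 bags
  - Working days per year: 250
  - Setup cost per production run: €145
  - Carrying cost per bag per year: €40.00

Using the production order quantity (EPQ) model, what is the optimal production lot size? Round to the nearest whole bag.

Daily demand d = 48,000/250 = 192.000; p = 1019; 1 − d/p = 0.81158
EPQ = √(2DS / (H(1 − d/p)))
    = √(2 × 48,000 × 145 / (40 × 0.81158)) ≈ 654.82

655 bags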